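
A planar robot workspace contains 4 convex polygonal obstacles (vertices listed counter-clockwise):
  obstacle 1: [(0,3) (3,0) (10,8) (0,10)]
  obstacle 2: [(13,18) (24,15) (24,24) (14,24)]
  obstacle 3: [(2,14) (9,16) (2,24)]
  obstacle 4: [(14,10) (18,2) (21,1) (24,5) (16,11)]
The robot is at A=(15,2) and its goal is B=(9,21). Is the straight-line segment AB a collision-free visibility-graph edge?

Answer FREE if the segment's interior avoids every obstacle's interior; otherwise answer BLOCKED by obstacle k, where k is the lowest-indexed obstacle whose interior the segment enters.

Obstacle 1 [(0,3) (3,0) (10,8) (0,10)]:
  edge (0,3)–(3,0): clear
  edge (3,0)–(10,8): clear
  edge (10,8)–(0,10): clear
  edge (0,10)–(0,3): clear
  midpoint (12,23/2) outside
  → clear
Obstacle 2 [(13,18) (24,15) (24,24) (14,24)]:
  edge (13,18)–(24,15): clear
  edge (24,15)–(24,24): clear
  edge (24,24)–(14,24): clear
  edge (14,24)–(13,18): clear
  midpoint (12,23/2) outside
  → clear
Obstacle 3 [(2,14) (9,16) (2,24)]:
  edge (2,14)–(9,16): clear
  edge (9,16)–(2,24): clear
  edge (2,24)–(2,14): clear
  midpoint (12,23/2) outside
  → clear
Obstacle 4 [(14,10) (18,2) (21,1) (24,5) (16,11)]:
  edge (14,10)–(18,2): clear
  edge (18,2)–(21,1): clear
  edge (21,1)–(24,5): clear
  edge (24,5)–(16,11): clear
  edge (16,11)–(14,10): clear
  midpoint (12,23/2) outside
  → clear

FREE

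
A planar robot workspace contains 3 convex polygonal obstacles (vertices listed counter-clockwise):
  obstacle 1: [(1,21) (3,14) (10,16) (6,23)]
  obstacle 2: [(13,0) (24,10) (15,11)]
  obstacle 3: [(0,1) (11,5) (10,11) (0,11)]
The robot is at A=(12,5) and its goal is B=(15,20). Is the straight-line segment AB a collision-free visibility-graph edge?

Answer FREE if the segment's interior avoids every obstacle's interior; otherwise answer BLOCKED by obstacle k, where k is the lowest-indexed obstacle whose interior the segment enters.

FREE

Obstacle 1 [(1,21) (3,14) (10,16) (6,23)]:
  edge (1,21)–(3,14): clear
  edge (3,14)–(10,16): clear
  edge (10,16)–(6,23): clear
  edge (6,23)–(1,21): clear
  midpoint (27/2,25/2) outside
  → clear
Obstacle 2 [(13,0) (24,10) (15,11)]:
  edge (13,0)–(24,10): clear
  edge (24,10)–(15,11): clear
  edge (15,11)–(13,0): clear
  midpoint (27/2,25/2) outside
  → clear
Obstacle 3 [(0,1) (11,5) (10,11) (0,11)]:
  edge (0,1)–(11,5): clear
  edge (11,5)–(10,11): clear
  edge (10,11)–(0,11): clear
  edge (0,11)–(0,1): clear
  midpoint (27/2,25/2) outside
  → clear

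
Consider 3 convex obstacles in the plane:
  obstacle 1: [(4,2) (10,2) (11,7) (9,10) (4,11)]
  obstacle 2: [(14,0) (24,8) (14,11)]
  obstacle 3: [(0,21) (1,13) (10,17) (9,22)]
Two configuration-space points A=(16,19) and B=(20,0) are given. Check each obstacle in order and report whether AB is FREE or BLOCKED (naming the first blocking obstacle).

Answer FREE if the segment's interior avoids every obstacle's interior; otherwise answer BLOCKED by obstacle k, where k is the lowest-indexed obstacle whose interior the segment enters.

BLOCKED by obstacle 2

Obstacle 1 [(4,2) (10,2) (11,7) (9,10) (4,11)]:
  edge (4,2)–(10,2): clear
  edge (10,2)–(11,7): clear
  edge (11,7)–(9,10): clear
  edge (9,10)–(4,11): clear
  edge (4,11)–(4,2): clear
  midpoint (18,19/2) outside
  → clear
Obstacle 2 [(14,0) (24,8) (14,11)]:
  edge (14,0)–(24,8): crosses AB
  edge (24,8)–(14,11): crosses AB
  edge (14,11)–(14,0): clear
  → BLOCKED
Obstacle 3 [(0,21) (1,13) (10,17) (9,22)]:
  edge (0,21)–(1,13): clear
  edge (1,13)–(10,17): clear
  edge (10,17)–(9,22): clear
  edge (9,22)–(0,21): clear
  midpoint (18,19/2) outside
  → clear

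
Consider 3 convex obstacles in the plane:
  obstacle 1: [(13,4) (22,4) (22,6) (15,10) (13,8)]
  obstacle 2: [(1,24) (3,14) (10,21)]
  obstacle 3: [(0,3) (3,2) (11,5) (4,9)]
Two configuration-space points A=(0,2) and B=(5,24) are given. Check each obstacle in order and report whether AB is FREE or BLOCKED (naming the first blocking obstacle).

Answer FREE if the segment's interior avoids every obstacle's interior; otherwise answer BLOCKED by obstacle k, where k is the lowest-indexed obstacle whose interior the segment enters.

Obstacle 1 [(13,4) (22,4) (22,6) (15,10) (13,8)]:
  edge (13,4)–(22,4): clear
  edge (22,4)–(22,6): clear
  edge (22,6)–(15,10): clear
  edge (15,10)–(13,8): clear
  edge (13,8)–(13,4): clear
  midpoint (5/2,13) outside
  → clear
Obstacle 2 [(1,24) (3,14) (10,21)]:
  edge (1,24)–(3,14): crosses AB
  edge (3,14)–(10,21): clear
  edge (10,21)–(1,24): crosses AB
  → BLOCKED
Obstacle 3 [(0,3) (3,2) (11,5) (4,9)]:
  edge (0,3)–(3,2): crosses AB
  edge (3,2)–(11,5): clear
  edge (11,5)–(4,9): clear
  edge (4,9)–(0,3): crosses AB
  → BLOCKED

BLOCKED by obstacle 2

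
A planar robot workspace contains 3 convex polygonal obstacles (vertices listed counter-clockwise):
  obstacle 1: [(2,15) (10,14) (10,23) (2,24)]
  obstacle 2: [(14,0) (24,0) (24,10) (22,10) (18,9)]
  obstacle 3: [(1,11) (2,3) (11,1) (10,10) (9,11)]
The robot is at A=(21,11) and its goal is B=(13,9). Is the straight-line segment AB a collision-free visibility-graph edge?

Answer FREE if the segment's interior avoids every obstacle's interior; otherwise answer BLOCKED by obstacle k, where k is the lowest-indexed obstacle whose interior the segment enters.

Obstacle 1 [(2,15) (10,14) (10,23) (2,24)]:
  edge (2,15)–(10,14): clear
  edge (10,14)–(10,23): clear
  edge (10,23)–(2,24): clear
  edge (2,24)–(2,15): clear
  midpoint (17,10) outside
  → clear
Obstacle 2 [(14,0) (24,0) (24,10) (22,10) (18,9)]:
  edge (14,0)–(24,0): clear
  edge (24,0)–(24,10): clear
  edge (24,10)–(22,10): clear
  edge (22,10)–(18,9): clear
  edge (18,9)–(14,0): clear
  midpoint (17,10) outside
  → clear
Obstacle 3 [(1,11) (2,3) (11,1) (10,10) (9,11)]:
  edge (1,11)–(2,3): clear
  edge (2,3)–(11,1): clear
  edge (11,1)–(10,10): clear
  edge (10,10)–(9,11): clear
  edge (9,11)–(1,11): clear
  midpoint (17,10) outside
  → clear

FREE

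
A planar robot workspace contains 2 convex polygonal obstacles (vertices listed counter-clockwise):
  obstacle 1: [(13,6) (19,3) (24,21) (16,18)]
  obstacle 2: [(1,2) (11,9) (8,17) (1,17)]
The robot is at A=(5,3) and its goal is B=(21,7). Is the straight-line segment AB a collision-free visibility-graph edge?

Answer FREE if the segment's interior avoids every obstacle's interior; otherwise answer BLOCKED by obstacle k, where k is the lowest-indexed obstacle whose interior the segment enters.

BLOCKED by obstacle 1

Obstacle 1 [(13,6) (19,3) (24,21) (16,18)]:
  edge (13,6)–(19,3): crosses AB
  edge (19,3)–(24,21): crosses AB
  edge (24,21)–(16,18): clear
  edge (16,18)–(13,6): clear
  → BLOCKED
Obstacle 2 [(1,2) (11,9) (8,17) (1,17)]:
  edge (1,2)–(11,9): clear
  edge (11,9)–(8,17): clear
  edge (8,17)–(1,17): clear
  edge (1,17)–(1,2): clear
  midpoint (13,5) outside
  → clear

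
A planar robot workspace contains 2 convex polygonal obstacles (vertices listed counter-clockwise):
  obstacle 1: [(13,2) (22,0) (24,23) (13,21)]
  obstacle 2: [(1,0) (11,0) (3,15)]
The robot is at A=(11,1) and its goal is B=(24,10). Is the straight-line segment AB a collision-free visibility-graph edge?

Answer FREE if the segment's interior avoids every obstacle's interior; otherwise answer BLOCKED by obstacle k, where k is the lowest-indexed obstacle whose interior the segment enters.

Obstacle 1 [(13,2) (22,0) (24,23) (13,21)]:
  edge (13,2)–(22,0): clear
  edge (22,0)–(24,23): crosses AB
  edge (24,23)–(13,21): clear
  edge (13,21)–(13,2): crosses AB
  → BLOCKED
Obstacle 2 [(1,0) (11,0) (3,15)]:
  edge (1,0)–(11,0): clear
  edge (11,0)–(3,15): clear
  edge (3,15)–(1,0): clear
  midpoint (35/2,11/2) outside
  → clear

BLOCKED by obstacle 1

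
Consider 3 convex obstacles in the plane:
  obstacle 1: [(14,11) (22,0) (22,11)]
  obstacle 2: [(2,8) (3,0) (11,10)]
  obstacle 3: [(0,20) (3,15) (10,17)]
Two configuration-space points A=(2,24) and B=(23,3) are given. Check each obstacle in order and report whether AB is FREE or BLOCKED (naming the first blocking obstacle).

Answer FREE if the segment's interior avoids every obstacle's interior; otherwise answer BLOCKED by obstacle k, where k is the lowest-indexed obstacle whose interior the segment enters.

Obstacle 1 [(14,11) (22,0) (22,11)]:
  edge (14,11)–(22,0): clear
  edge (22,0)–(22,11): crosses AB
  edge (22,11)–(14,11): crosses AB
  → BLOCKED
Obstacle 2 [(2,8) (3,0) (11,10)]:
  edge (2,8)–(3,0): clear
  edge (3,0)–(11,10): clear
  edge (11,10)–(2,8): clear
  midpoint (25/2,27/2) outside
  → clear
Obstacle 3 [(0,20) (3,15) (10,17)]:
  edge (0,20)–(3,15): clear
  edge (3,15)–(10,17): crosses AB
  edge (10,17)–(0,20): crosses AB
  → BLOCKED

BLOCKED by obstacle 1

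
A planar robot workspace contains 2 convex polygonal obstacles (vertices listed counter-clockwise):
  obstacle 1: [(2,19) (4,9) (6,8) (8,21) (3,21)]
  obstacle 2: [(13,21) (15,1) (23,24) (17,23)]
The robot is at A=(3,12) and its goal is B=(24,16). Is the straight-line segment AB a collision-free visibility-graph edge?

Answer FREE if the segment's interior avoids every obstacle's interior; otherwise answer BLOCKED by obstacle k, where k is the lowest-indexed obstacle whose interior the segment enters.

BLOCKED by obstacle 1

Obstacle 1 [(2,19) (4,9) (6,8) (8,21) (3,21)]:
  edge (2,19)–(4,9): crosses AB
  edge (4,9)–(6,8): clear
  edge (6,8)–(8,21): crosses AB
  edge (8,21)–(3,21): clear
  edge (3,21)–(2,19): clear
  → BLOCKED
Obstacle 2 [(13,21) (15,1) (23,24) (17,23)]:
  edge (13,21)–(15,1): crosses AB
  edge (15,1)–(23,24): crosses AB
  edge (23,24)–(17,23): clear
  edge (17,23)–(13,21): clear
  → BLOCKED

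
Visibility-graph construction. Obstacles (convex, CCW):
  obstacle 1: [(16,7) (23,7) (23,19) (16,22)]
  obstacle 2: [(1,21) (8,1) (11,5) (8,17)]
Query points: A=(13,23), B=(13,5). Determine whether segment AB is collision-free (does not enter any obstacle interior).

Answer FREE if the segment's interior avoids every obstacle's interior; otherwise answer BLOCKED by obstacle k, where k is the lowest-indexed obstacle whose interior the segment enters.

Obstacle 1 [(16,7) (23,7) (23,19) (16,22)]:
  edge (16,7)–(23,7): clear
  edge (23,7)–(23,19): clear
  edge (23,19)–(16,22): clear
  edge (16,22)–(16,7): clear
  midpoint (13,14) outside
  → clear
Obstacle 2 [(1,21) (8,1) (11,5) (8,17)]:
  edge (1,21)–(8,1): clear
  edge (8,1)–(11,5): clear
  edge (11,5)–(8,17): clear
  edge (8,17)–(1,21): clear
  midpoint (13,14) outside
  → clear

FREE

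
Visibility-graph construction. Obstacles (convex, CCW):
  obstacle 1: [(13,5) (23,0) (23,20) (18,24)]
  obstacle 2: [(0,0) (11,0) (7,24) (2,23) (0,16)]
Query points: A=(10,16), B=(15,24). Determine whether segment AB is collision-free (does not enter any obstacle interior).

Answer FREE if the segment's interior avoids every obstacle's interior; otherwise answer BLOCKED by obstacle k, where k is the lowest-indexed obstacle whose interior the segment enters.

FREE

Obstacle 1 [(13,5) (23,0) (23,20) (18,24)]:
  edge (13,5)–(23,0): clear
  edge (23,0)–(23,20): clear
  edge (23,20)–(18,24): clear
  edge (18,24)–(13,5): clear
  midpoint (25/2,20) outside
  → clear
Obstacle 2 [(0,0) (11,0) (7,24) (2,23) (0,16)]:
  edge (0,0)–(11,0): clear
  edge (11,0)–(7,24): clear
  edge (7,24)–(2,23): clear
  edge (2,23)–(0,16): clear
  edge (0,16)–(0,0): clear
  midpoint (25/2,20) outside
  → clear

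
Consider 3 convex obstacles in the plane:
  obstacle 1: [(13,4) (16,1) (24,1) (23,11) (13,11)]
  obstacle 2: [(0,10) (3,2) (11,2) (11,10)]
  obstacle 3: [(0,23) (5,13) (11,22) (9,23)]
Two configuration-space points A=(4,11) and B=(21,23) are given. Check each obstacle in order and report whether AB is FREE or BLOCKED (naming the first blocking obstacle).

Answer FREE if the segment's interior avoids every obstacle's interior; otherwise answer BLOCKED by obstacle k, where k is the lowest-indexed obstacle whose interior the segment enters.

FREE

Obstacle 1 [(13,4) (16,1) (24,1) (23,11) (13,11)]:
  edge (13,4)–(16,1): clear
  edge (16,1)–(24,1): clear
  edge (24,1)–(23,11): clear
  edge (23,11)–(13,11): clear
  edge (13,11)–(13,4): clear
  midpoint (25/2,17) outside
  → clear
Obstacle 2 [(0,10) (3,2) (11,2) (11,10)]:
  edge (0,10)–(3,2): clear
  edge (3,2)–(11,2): clear
  edge (11,2)–(11,10): clear
  edge (11,10)–(0,10): clear
  midpoint (25/2,17) outside
  → clear
Obstacle 3 [(0,23) (5,13) (11,22) (9,23)]:
  edge (0,23)–(5,13): clear
  edge (5,13)–(11,22): clear
  edge (11,22)–(9,23): clear
  edge (9,23)–(0,23): clear
  midpoint (25/2,17) outside
  → clear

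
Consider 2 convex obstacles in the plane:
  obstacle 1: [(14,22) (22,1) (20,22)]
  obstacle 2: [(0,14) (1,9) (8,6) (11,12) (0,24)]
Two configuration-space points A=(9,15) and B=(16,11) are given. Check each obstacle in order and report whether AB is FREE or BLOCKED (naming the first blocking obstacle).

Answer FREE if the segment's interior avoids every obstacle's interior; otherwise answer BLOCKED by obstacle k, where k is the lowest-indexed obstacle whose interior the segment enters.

Obstacle 1 [(14,22) (22,1) (20,22)]:
  edge (14,22)–(22,1): clear
  edge (22,1)–(20,22): clear
  edge (20,22)–(14,22): clear
  midpoint (25/2,13) outside
  → clear
Obstacle 2 [(0,14) (1,9) (8,6) (11,12) (0,24)]:
  edge (0,14)–(1,9): clear
  edge (1,9)–(8,6): clear
  edge (8,6)–(11,12): clear
  edge (11,12)–(0,24): clear
  edge (0,24)–(0,14): clear
  midpoint (25/2,13) outside
  → clear

FREE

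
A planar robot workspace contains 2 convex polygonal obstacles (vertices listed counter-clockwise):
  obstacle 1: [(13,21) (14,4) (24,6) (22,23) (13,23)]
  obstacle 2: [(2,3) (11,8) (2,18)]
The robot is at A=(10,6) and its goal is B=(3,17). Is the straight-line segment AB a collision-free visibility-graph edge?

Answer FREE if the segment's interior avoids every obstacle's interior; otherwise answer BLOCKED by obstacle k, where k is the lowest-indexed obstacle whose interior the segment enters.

Obstacle 1 [(13,21) (14,4) (24,6) (22,23) (13,23)]:
  edge (13,21)–(14,4): clear
  edge (14,4)–(24,6): clear
  edge (24,6)–(22,23): clear
  edge (22,23)–(13,23): clear
  edge (13,23)–(13,21): clear
  midpoint (13/2,23/2) outside
  → clear
Obstacle 2 [(2,3) (11,8) (2,18)]:
  edge (2,3)–(11,8): crosses AB
  edge (11,8)–(2,18): crosses AB
  edge (2,18)–(2,3): clear
  → BLOCKED

BLOCKED by obstacle 2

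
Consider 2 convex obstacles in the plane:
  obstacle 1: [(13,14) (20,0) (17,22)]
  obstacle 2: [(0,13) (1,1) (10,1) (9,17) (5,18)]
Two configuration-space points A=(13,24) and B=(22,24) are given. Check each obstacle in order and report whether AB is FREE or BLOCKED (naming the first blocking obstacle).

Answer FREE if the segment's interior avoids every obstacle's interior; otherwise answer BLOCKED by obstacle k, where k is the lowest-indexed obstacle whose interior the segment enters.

Obstacle 1 [(13,14) (20,0) (17,22)]:
  edge (13,14)–(20,0): clear
  edge (20,0)–(17,22): clear
  edge (17,22)–(13,14): clear
  midpoint (35/2,24) outside
  → clear
Obstacle 2 [(0,13) (1,1) (10,1) (9,17) (5,18)]:
  edge (0,13)–(1,1): clear
  edge (1,1)–(10,1): clear
  edge (10,1)–(9,17): clear
  edge (9,17)–(5,18): clear
  edge (5,18)–(0,13): clear
  midpoint (35/2,24) outside
  → clear

FREE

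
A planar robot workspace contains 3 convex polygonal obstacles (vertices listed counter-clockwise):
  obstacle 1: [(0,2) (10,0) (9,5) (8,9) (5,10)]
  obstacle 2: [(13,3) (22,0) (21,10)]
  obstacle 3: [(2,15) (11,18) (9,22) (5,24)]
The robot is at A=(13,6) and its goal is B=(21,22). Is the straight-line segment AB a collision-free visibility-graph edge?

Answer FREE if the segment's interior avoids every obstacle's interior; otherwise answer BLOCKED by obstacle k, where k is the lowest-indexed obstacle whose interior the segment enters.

Obstacle 1 [(0,2) (10,0) (9,5) (8,9) (5,10)]:
  edge (0,2)–(10,0): clear
  edge (10,0)–(9,5): clear
  edge (9,5)–(8,9): clear
  edge (8,9)–(5,10): clear
  edge (5,10)–(0,2): clear
  midpoint (17,14) outside
  → clear
Obstacle 2 [(13,3) (22,0) (21,10)]:
  edge (13,3)–(22,0): clear
  edge (22,0)–(21,10): clear
  edge (21,10)–(13,3): clear
  midpoint (17,14) outside
  → clear
Obstacle 3 [(2,15) (11,18) (9,22) (5,24)]:
  edge (2,15)–(11,18): clear
  edge (11,18)–(9,22): clear
  edge (9,22)–(5,24): clear
  edge (5,24)–(2,15): clear
  midpoint (17,14) outside
  → clear

FREE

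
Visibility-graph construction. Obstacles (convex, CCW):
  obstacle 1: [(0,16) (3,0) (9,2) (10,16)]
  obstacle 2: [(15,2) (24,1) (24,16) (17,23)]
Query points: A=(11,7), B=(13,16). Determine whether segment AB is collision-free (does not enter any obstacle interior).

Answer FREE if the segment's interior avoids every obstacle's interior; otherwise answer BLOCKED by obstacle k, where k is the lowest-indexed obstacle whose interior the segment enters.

Obstacle 1 [(0,16) (3,0) (9,2) (10,16)]:
  edge (0,16)–(3,0): clear
  edge (3,0)–(9,2): clear
  edge (9,2)–(10,16): clear
  edge (10,16)–(0,16): clear
  midpoint (12,23/2) outside
  → clear
Obstacle 2 [(15,2) (24,1) (24,16) (17,23)]:
  edge (15,2)–(24,1): clear
  edge (24,1)–(24,16): clear
  edge (24,16)–(17,23): clear
  edge (17,23)–(15,2): clear
  midpoint (12,23/2) outside
  → clear

FREE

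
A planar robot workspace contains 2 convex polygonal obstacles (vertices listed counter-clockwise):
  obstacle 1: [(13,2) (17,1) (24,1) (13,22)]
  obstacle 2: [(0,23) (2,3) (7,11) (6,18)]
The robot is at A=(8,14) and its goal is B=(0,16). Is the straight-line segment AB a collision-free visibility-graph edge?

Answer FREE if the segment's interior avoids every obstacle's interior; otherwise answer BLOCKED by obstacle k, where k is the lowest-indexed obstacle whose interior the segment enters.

BLOCKED by obstacle 2

Obstacle 1 [(13,2) (17,1) (24,1) (13,22)]:
  edge (13,2)–(17,1): clear
  edge (17,1)–(24,1): clear
  edge (24,1)–(13,22): clear
  edge (13,22)–(13,2): clear
  midpoint (4,15) outside
  → clear
Obstacle 2 [(0,23) (2,3) (7,11) (6,18)]:
  edge (0,23)–(2,3): crosses AB
  edge (2,3)–(7,11): clear
  edge (7,11)–(6,18): crosses AB
  edge (6,18)–(0,23): clear
  → BLOCKED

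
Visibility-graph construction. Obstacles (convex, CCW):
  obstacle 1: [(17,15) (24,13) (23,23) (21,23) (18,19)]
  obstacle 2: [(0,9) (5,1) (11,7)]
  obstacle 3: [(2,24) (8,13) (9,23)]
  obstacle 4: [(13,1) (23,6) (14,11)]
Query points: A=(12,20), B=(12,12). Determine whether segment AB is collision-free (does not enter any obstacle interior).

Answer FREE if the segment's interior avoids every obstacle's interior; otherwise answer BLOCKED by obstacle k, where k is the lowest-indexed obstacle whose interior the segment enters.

Obstacle 1 [(17,15) (24,13) (23,23) (21,23) (18,19)]:
  edge (17,15)–(24,13): clear
  edge (24,13)–(23,23): clear
  edge (23,23)–(21,23): clear
  edge (21,23)–(18,19): clear
  edge (18,19)–(17,15): clear
  midpoint (12,16) outside
  → clear
Obstacle 2 [(0,9) (5,1) (11,7)]:
  edge (0,9)–(5,1): clear
  edge (5,1)–(11,7): clear
  edge (11,7)–(0,9): clear
  midpoint (12,16) outside
  → clear
Obstacle 3 [(2,24) (8,13) (9,23)]:
  edge (2,24)–(8,13): clear
  edge (8,13)–(9,23): clear
  edge (9,23)–(2,24): clear
  midpoint (12,16) outside
  → clear
Obstacle 4 [(13,1) (23,6) (14,11)]:
  edge (13,1)–(23,6): clear
  edge (23,6)–(14,11): clear
  edge (14,11)–(13,1): clear
  midpoint (12,16) outside
  → clear

FREE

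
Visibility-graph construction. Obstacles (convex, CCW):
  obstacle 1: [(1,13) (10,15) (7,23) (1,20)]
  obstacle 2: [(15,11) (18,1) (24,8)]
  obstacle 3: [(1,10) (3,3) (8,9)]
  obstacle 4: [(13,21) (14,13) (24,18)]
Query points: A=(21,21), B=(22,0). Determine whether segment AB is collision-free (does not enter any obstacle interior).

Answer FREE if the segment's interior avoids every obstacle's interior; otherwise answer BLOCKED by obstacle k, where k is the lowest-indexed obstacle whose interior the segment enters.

Obstacle 1 [(1,13) (10,15) (7,23) (1,20)]:
  edge (1,13)–(10,15): clear
  edge (10,15)–(7,23): clear
  edge (7,23)–(1,20): clear
  edge (1,20)–(1,13): clear
  midpoint (43/2,21/2) outside
  → clear
Obstacle 2 [(15,11) (18,1) (24,8)]:
  edge (15,11)–(18,1): clear
  edge (18,1)–(24,8): crosses AB
  edge (24,8)–(15,11): crosses AB
  → BLOCKED
Obstacle 3 [(1,10) (3,3) (8,9)]:
  edge (1,10)–(3,3): clear
  edge (3,3)–(8,9): clear
  edge (8,9)–(1,10): clear
  midpoint (43/2,21/2) outside
  → clear
Obstacle 4 [(13,21) (14,13) (24,18)]:
  edge (13,21)–(14,13): clear
  edge (14,13)–(24,18): crosses AB
  edge (24,18)–(13,21): crosses AB
  → BLOCKED

BLOCKED by obstacle 2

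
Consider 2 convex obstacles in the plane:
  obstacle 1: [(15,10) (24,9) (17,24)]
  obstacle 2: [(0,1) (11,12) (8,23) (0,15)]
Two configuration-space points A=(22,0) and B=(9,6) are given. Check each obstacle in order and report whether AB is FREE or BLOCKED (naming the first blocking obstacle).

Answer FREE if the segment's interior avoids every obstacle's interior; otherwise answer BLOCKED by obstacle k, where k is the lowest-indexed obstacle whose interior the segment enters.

Obstacle 1 [(15,10) (24,9) (17,24)]:
  edge (15,10)–(24,9): clear
  edge (24,9)–(17,24): clear
  edge (17,24)–(15,10): clear
  midpoint (31/2,3) outside
  → clear
Obstacle 2 [(0,1) (11,12) (8,23) (0,15)]:
  edge (0,1)–(11,12): clear
  edge (11,12)–(8,23): clear
  edge (8,23)–(0,15): clear
  edge (0,15)–(0,1): clear
  midpoint (31/2,3) outside
  → clear

FREE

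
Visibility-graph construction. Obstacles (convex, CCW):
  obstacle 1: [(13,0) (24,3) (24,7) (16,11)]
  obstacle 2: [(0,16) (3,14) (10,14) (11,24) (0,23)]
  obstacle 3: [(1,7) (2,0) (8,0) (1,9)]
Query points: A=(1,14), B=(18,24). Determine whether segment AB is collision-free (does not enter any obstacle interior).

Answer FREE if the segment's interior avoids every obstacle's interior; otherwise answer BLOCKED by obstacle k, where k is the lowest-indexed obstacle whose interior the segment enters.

Obstacle 1 [(13,0) (24,3) (24,7) (16,11)]:
  edge (13,0)–(24,3): clear
  edge (24,3)–(24,7): clear
  edge (24,7)–(16,11): clear
  edge (16,11)–(13,0): clear
  midpoint (19/2,19) outside
  → clear
Obstacle 2 [(0,16) (3,14) (10,14) (11,24) (0,23)]:
  edge (0,16)–(3,14): crosses AB
  edge (3,14)–(10,14): clear
  edge (10,14)–(11,24): crosses AB
  edge (11,24)–(0,23): clear
  edge (0,23)–(0,16): clear
  → BLOCKED
Obstacle 3 [(1,7) (2,0) (8,0) (1,9)]:
  edge (1,7)–(2,0): clear
  edge (2,0)–(8,0): clear
  edge (8,0)–(1,9): clear
  edge (1,9)–(1,7): clear
  midpoint (19/2,19) outside
  → clear

BLOCKED by obstacle 2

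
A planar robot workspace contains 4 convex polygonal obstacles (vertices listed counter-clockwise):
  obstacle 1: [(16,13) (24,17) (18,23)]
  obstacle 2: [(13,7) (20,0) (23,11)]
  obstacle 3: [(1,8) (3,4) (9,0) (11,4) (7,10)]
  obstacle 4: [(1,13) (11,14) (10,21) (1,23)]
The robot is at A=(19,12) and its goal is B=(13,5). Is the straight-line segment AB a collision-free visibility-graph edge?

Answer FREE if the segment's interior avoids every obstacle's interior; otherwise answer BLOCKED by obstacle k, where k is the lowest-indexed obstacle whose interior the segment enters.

BLOCKED by obstacle 2

Obstacle 1 [(16,13) (24,17) (18,23)]:
  edge (16,13)–(24,17): clear
  edge (24,17)–(18,23): clear
  edge (18,23)–(16,13): clear
  midpoint (16,17/2) outside
  → clear
Obstacle 2 [(13,7) (20,0) (23,11)]:
  edge (13,7)–(20,0): crosses AB
  edge (20,0)–(23,11): clear
  edge (23,11)–(13,7): crosses AB
  → BLOCKED
Obstacle 3 [(1,8) (3,4) (9,0) (11,4) (7,10)]:
  edge (1,8)–(3,4): clear
  edge (3,4)–(9,0): clear
  edge (9,0)–(11,4): clear
  edge (11,4)–(7,10): clear
  edge (7,10)–(1,8): clear
  midpoint (16,17/2) outside
  → clear
Obstacle 4 [(1,13) (11,14) (10,21) (1,23)]:
  edge (1,13)–(11,14): clear
  edge (11,14)–(10,21): clear
  edge (10,21)–(1,23): clear
  edge (1,23)–(1,13): clear
  midpoint (16,17/2) outside
  → clear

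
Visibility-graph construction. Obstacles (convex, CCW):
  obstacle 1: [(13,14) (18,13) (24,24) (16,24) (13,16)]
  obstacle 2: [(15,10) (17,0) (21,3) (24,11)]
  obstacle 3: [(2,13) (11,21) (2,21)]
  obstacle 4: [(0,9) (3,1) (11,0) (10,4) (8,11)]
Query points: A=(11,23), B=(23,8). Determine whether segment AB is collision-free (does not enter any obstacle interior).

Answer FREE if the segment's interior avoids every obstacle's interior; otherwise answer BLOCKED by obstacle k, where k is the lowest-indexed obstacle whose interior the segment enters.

BLOCKED by obstacle 1

Obstacle 1 [(13,14) (18,13) (24,24) (16,24) (13,16)]:
  edge (13,14)–(18,13): clear
  edge (18,13)–(24,24): crosses AB
  edge (24,24)–(16,24): clear
  edge (16,24)–(13,16): crosses AB
  edge (13,16)–(13,14): clear
  → BLOCKED
Obstacle 2 [(15,10) (17,0) (21,3) (24,11)]:
  edge (15,10)–(17,0): clear
  edge (17,0)–(21,3): clear
  edge (21,3)–(24,11): crosses AB
  edge (24,11)–(15,10): crosses AB
  → BLOCKED
Obstacle 3 [(2,13) (11,21) (2,21)]:
  edge (2,13)–(11,21): clear
  edge (11,21)–(2,21): clear
  edge (2,21)–(2,13): clear
  midpoint (17,31/2) outside
  → clear
Obstacle 4 [(0,9) (3,1) (11,0) (10,4) (8,11)]:
  edge (0,9)–(3,1): clear
  edge (3,1)–(11,0): clear
  edge (11,0)–(10,4): clear
  edge (10,4)–(8,11): clear
  edge (8,11)–(0,9): clear
  midpoint (17,31/2) outside
  → clear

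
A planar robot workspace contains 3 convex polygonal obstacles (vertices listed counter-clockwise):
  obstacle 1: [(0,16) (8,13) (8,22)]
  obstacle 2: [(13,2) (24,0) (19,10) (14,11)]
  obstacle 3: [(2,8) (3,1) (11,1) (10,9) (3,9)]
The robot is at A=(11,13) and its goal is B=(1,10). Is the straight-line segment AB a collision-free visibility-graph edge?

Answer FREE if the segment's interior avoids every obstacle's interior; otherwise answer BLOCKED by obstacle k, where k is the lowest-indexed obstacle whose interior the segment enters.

Obstacle 1 [(0,16) (8,13) (8,22)]:
  edge (0,16)–(8,13): clear
  edge (8,13)–(8,22): clear
  edge (8,22)–(0,16): clear
  midpoint (6,23/2) outside
  → clear
Obstacle 2 [(13,2) (24,0) (19,10) (14,11)]:
  edge (13,2)–(24,0): clear
  edge (24,0)–(19,10): clear
  edge (19,10)–(14,11): clear
  edge (14,11)–(13,2): clear
  midpoint (6,23/2) outside
  → clear
Obstacle 3 [(2,8) (3,1) (11,1) (10,9) (3,9)]:
  edge (2,8)–(3,1): clear
  edge (3,1)–(11,1): clear
  edge (11,1)–(10,9): clear
  edge (10,9)–(3,9): clear
  edge (3,9)–(2,8): clear
  midpoint (6,23/2) outside
  → clear

FREE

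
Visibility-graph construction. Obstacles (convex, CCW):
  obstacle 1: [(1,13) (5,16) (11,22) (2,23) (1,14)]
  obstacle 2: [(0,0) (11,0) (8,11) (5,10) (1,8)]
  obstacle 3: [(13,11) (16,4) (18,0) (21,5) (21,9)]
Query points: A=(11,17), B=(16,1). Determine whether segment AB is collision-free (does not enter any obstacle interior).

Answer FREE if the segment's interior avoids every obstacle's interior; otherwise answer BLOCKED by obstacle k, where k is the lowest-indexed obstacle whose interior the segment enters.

Obstacle 1 [(1,13) (5,16) (11,22) (2,23) (1,14)]:
  edge (1,13)–(5,16): clear
  edge (5,16)–(11,22): clear
  edge (11,22)–(2,23): clear
  edge (2,23)–(1,14): clear
  edge (1,14)–(1,13): clear
  midpoint (27/2,9) outside
  → clear
Obstacle 2 [(0,0) (11,0) (8,11) (5,10) (1,8)]:
  edge (0,0)–(11,0): clear
  edge (11,0)–(8,11): clear
  edge (8,11)–(5,10): clear
  edge (5,10)–(1,8): clear
  edge (1,8)–(0,0): clear
  midpoint (27/2,9) outside
  → clear
Obstacle 3 [(13,11) (16,4) (18,0) (21,5) (21,9)]:
  edge (13,11)–(16,4): clear
  edge (16,4)–(18,0): clear
  edge (18,0)–(21,5): clear
  edge (21,5)–(21,9): clear
  edge (21,9)–(13,11): clear
  midpoint (27/2,9) outside
  → clear

FREE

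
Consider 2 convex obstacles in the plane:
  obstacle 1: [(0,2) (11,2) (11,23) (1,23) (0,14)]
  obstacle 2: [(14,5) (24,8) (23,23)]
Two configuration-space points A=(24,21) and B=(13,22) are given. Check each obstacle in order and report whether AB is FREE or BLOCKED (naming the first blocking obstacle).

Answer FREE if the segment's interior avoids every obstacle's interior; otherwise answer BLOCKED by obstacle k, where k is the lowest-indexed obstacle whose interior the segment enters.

Obstacle 1 [(0,2) (11,2) (11,23) (1,23) (0,14)]:
  edge (0,2)–(11,2): clear
  edge (11,2)–(11,23): clear
  edge (11,23)–(1,23): clear
  edge (1,23)–(0,14): clear
  edge (0,14)–(0,2): clear
  midpoint (37/2,43/2) outside
  → clear
Obstacle 2 [(14,5) (24,8) (23,23)]:
  edge (14,5)–(24,8): clear
  edge (24,8)–(23,23): crosses AB
  edge (23,23)–(14,5): crosses AB
  → BLOCKED

BLOCKED by obstacle 2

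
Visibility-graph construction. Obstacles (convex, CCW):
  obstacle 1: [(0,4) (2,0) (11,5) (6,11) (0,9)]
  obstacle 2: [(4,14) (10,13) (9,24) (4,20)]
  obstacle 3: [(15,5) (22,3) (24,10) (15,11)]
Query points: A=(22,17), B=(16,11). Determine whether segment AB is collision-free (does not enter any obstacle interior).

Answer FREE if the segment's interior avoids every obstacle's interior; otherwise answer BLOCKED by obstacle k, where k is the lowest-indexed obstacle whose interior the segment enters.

FREE

Obstacle 1 [(0,4) (2,0) (11,5) (6,11) (0,9)]:
  edge (0,4)–(2,0): clear
  edge (2,0)–(11,5): clear
  edge (11,5)–(6,11): clear
  edge (6,11)–(0,9): clear
  edge (0,9)–(0,4): clear
  midpoint (19,14) outside
  → clear
Obstacle 2 [(4,14) (10,13) (9,24) (4,20)]:
  edge (4,14)–(10,13): clear
  edge (10,13)–(9,24): clear
  edge (9,24)–(4,20): clear
  edge (4,20)–(4,14): clear
  midpoint (19,14) outside
  → clear
Obstacle 3 [(15,5) (22,3) (24,10) (15,11)]:
  edge (15,5)–(22,3): clear
  edge (22,3)–(24,10): clear
  edge (24,10)–(15,11): clear
  edge (15,11)–(15,5): clear
  midpoint (19,14) outside
  → clear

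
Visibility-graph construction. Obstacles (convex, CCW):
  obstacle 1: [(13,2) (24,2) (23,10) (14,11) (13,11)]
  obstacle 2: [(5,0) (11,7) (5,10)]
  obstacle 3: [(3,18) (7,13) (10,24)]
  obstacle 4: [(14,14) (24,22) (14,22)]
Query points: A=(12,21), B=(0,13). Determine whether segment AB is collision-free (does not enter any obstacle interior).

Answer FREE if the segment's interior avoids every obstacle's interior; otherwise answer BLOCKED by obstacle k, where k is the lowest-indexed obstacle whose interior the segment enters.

Obstacle 1 [(13,2) (24,2) (23,10) (14,11) (13,11)]:
  edge (13,2)–(24,2): clear
  edge (24,2)–(23,10): clear
  edge (23,10)–(14,11): clear
  edge (14,11)–(13,11): clear
  edge (13,11)–(13,2): clear
  midpoint (6,17) outside
  → clear
Obstacle 2 [(5,0) (11,7) (5,10)]:
  edge (5,0)–(11,7): clear
  edge (11,7)–(5,10): clear
  edge (5,10)–(5,0): clear
  midpoint (6,17) outside
  → clear
Obstacle 3 [(3,18) (7,13) (10,24)]:
  edge (3,18)–(7,13): crosses AB
  edge (7,13)–(10,24): crosses AB
  edge (10,24)–(3,18): clear
  → BLOCKED
Obstacle 4 [(14,14) (24,22) (14,22)]:
  edge (14,14)–(24,22): clear
  edge (24,22)–(14,22): clear
  edge (14,22)–(14,14): clear
  midpoint (6,17) outside
  → clear

BLOCKED by obstacle 3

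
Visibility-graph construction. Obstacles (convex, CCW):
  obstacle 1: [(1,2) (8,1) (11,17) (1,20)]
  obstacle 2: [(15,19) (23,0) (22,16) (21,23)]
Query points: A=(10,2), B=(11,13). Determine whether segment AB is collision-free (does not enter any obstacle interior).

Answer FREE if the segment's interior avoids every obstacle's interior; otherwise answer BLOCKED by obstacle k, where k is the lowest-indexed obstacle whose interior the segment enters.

FREE

Obstacle 1 [(1,2) (8,1) (11,17) (1,20)]:
  edge (1,2)–(8,1): clear
  edge (8,1)–(11,17): clear
  edge (11,17)–(1,20): clear
  edge (1,20)–(1,2): clear
  midpoint (21/2,15/2) outside
  → clear
Obstacle 2 [(15,19) (23,0) (22,16) (21,23)]:
  edge (15,19)–(23,0): clear
  edge (23,0)–(22,16): clear
  edge (22,16)–(21,23): clear
  edge (21,23)–(15,19): clear
  midpoint (21/2,15/2) outside
  → clear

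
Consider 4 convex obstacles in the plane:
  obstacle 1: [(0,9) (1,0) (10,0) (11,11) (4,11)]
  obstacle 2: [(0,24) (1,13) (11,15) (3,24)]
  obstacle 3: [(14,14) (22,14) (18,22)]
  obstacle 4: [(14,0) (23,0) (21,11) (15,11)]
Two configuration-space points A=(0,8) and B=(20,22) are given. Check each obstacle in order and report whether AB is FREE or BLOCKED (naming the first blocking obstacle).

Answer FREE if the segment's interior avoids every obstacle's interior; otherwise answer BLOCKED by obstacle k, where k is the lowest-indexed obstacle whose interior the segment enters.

Obstacle 1 [(0,9) (1,0) (10,0) (11,11) (4,11)]:
  edge (0,9)–(1,0): crosses AB
  edge (1,0)–(10,0): clear
  edge (10,0)–(11,11): clear
  edge (11,11)–(4,11): crosses AB
  edge (4,11)–(0,9): clear
  → BLOCKED
Obstacle 2 [(0,24) (1,13) (11,15) (3,24)]:
  edge (0,24)–(1,13): clear
  edge (1,13)–(11,15): crosses AB
  edge (11,15)–(3,24): crosses AB
  edge (3,24)–(0,24): clear
  → BLOCKED
Obstacle 3 [(14,14) (22,14) (18,22)]:
  edge (14,14)–(22,14): clear
  edge (22,14)–(18,22): crosses AB
  edge (18,22)–(14,14): crosses AB
  → BLOCKED
Obstacle 4 [(14,0) (23,0) (21,11) (15,11)]:
  edge (14,0)–(23,0): clear
  edge (23,0)–(21,11): clear
  edge (21,11)–(15,11): clear
  edge (15,11)–(14,0): clear
  midpoint (10,15) outside
  → clear

BLOCKED by obstacle 1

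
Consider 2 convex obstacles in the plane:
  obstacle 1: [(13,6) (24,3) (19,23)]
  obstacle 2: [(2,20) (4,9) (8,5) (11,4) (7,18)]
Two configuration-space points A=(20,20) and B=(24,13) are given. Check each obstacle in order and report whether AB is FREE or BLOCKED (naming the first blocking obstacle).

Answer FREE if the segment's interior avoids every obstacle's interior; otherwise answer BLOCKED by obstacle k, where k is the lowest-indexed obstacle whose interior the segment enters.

Obstacle 1 [(13,6) (24,3) (19,23)]:
  edge (13,6)–(24,3): clear
  edge (24,3)–(19,23): clear
  edge (19,23)–(13,6): clear
  midpoint (22,33/2) outside
  → clear
Obstacle 2 [(2,20) (4,9) (8,5) (11,4) (7,18)]:
  edge (2,20)–(4,9): clear
  edge (4,9)–(8,5): clear
  edge (8,5)–(11,4): clear
  edge (11,4)–(7,18): clear
  edge (7,18)–(2,20): clear
  midpoint (22,33/2) outside
  → clear

FREE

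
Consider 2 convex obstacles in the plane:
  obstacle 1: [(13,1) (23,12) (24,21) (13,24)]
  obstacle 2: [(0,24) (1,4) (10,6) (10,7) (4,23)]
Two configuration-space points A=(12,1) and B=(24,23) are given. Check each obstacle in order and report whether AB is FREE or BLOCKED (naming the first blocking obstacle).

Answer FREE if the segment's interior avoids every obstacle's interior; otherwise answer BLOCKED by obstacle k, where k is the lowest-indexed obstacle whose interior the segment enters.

Obstacle 1 [(13,1) (23,12) (24,21) (13,24)]:
  edge (13,1)–(23,12): clear
  edge (23,12)–(24,21): clear
  edge (24,21)–(13,24): crosses AB
  edge (13,24)–(13,1): crosses AB
  → BLOCKED
Obstacle 2 [(0,24) (1,4) (10,6) (10,7) (4,23)]:
  edge (0,24)–(1,4): clear
  edge (1,4)–(10,6): clear
  edge (10,6)–(10,7): clear
  edge (10,7)–(4,23): clear
  edge (4,23)–(0,24): clear
  midpoint (18,12) outside
  → clear

BLOCKED by obstacle 1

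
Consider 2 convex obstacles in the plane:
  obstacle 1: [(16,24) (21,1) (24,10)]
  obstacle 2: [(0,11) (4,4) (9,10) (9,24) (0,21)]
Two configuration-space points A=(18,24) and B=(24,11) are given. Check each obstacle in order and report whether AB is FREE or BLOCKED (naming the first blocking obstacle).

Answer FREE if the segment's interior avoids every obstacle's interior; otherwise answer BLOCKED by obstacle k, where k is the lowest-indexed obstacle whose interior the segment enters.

Obstacle 1 [(16,24) (21,1) (24,10)]:
  edge (16,24)–(21,1): clear
  edge (21,1)–(24,10): clear
  edge (24,10)–(16,24): clear
  midpoint (21,35/2) outside
  → clear
Obstacle 2 [(0,11) (4,4) (9,10) (9,24) (0,21)]:
  edge (0,11)–(4,4): clear
  edge (4,4)–(9,10): clear
  edge (9,10)–(9,24): clear
  edge (9,24)–(0,21): clear
  edge (0,21)–(0,11): clear
  midpoint (21,35/2) outside
  → clear

FREE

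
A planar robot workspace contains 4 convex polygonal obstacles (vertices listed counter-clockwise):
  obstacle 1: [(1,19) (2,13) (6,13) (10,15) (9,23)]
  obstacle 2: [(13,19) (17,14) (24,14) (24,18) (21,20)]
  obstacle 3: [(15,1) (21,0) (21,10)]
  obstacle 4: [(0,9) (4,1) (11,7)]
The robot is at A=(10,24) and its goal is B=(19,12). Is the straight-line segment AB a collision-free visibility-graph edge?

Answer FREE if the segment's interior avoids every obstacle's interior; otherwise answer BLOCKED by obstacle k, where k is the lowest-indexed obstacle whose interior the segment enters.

BLOCKED by obstacle 2

Obstacle 1 [(1,19) (2,13) (6,13) (10,15) (9,23)]:
  edge (1,19)–(2,13): clear
  edge (2,13)–(6,13): clear
  edge (6,13)–(10,15): clear
  edge (10,15)–(9,23): clear
  edge (9,23)–(1,19): clear
  midpoint (29/2,18) outside
  → clear
Obstacle 2 [(13,19) (17,14) (24,14) (24,18) (21,20)]:
  edge (13,19)–(17,14): clear
  edge (17,14)–(24,14): crosses AB
  edge (24,14)–(24,18): clear
  edge (24,18)–(21,20): clear
  edge (21,20)–(13,19): crosses AB
  → BLOCKED
Obstacle 3 [(15,1) (21,0) (21,10)]:
  edge (15,1)–(21,0): clear
  edge (21,0)–(21,10): clear
  edge (21,10)–(15,1): clear
  midpoint (29/2,18) outside
  → clear
Obstacle 4 [(0,9) (4,1) (11,7)]:
  edge (0,9)–(4,1): clear
  edge (4,1)–(11,7): clear
  edge (11,7)–(0,9): clear
  midpoint (29/2,18) outside
  → clear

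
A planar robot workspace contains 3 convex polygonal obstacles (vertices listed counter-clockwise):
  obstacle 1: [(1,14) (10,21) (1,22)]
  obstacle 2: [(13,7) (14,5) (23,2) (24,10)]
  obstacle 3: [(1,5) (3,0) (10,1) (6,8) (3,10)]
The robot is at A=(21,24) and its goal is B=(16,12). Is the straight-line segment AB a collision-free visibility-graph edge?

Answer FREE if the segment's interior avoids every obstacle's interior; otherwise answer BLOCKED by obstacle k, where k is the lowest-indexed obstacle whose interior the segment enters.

FREE

Obstacle 1 [(1,14) (10,21) (1,22)]:
  edge (1,14)–(10,21): clear
  edge (10,21)–(1,22): clear
  edge (1,22)–(1,14): clear
  midpoint (37/2,18) outside
  → clear
Obstacle 2 [(13,7) (14,5) (23,2) (24,10)]:
  edge (13,7)–(14,5): clear
  edge (14,5)–(23,2): clear
  edge (23,2)–(24,10): clear
  edge (24,10)–(13,7): clear
  midpoint (37/2,18) outside
  → clear
Obstacle 3 [(1,5) (3,0) (10,1) (6,8) (3,10)]:
  edge (1,5)–(3,0): clear
  edge (3,0)–(10,1): clear
  edge (10,1)–(6,8): clear
  edge (6,8)–(3,10): clear
  edge (3,10)–(1,5): clear
  midpoint (37/2,18) outside
  → clear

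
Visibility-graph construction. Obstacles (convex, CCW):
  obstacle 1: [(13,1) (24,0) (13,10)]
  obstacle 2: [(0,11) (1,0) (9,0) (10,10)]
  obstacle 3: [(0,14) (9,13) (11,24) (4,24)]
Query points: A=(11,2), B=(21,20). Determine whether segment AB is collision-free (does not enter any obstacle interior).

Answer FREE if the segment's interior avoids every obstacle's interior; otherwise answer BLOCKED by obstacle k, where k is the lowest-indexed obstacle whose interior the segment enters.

Obstacle 1 [(13,1) (24,0) (13,10)]:
  edge (13,1)–(24,0): clear
  edge (24,0)–(13,10): crosses AB
  edge (13,10)–(13,1): crosses AB
  → BLOCKED
Obstacle 2 [(0,11) (1,0) (9,0) (10,10)]:
  edge (0,11)–(1,0): clear
  edge (1,0)–(9,0): clear
  edge (9,0)–(10,10): clear
  edge (10,10)–(0,11): clear
  midpoint (16,11) outside
  → clear
Obstacle 3 [(0,14) (9,13) (11,24) (4,24)]:
  edge (0,14)–(9,13): clear
  edge (9,13)–(11,24): clear
  edge (11,24)–(4,24): clear
  edge (4,24)–(0,14): clear
  midpoint (16,11) outside
  → clear

BLOCKED by obstacle 1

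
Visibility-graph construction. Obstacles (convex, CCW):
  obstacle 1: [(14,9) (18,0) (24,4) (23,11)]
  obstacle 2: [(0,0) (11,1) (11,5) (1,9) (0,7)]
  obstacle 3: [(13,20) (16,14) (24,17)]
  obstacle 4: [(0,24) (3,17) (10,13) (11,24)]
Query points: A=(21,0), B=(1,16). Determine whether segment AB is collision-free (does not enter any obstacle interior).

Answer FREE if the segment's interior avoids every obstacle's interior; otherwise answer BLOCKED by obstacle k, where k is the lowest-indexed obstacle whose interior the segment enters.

Obstacle 1 [(14,9) (18,0) (24,4) (23,11)]:
  edge (14,9)–(18,0): crosses AB
  edge (18,0)–(24,4): crosses AB
  edge (24,4)–(23,11): clear
  edge (23,11)–(14,9): clear
  → BLOCKED
Obstacle 2 [(0,0) (11,1) (11,5) (1,9) (0,7)]:
  edge (0,0)–(11,1): clear
  edge (11,1)–(11,5): clear
  edge (11,5)–(1,9): clear
  edge (1,9)–(0,7): clear
  edge (0,7)–(0,0): clear
  midpoint (11,8) outside
  → clear
Obstacle 3 [(13,20) (16,14) (24,17)]:
  edge (13,20)–(16,14): clear
  edge (16,14)–(24,17): clear
  edge (24,17)–(13,20): clear
  midpoint (11,8) outside
  → clear
Obstacle 4 [(0,24) (3,17) (10,13) (11,24)]:
  edge (0,24)–(3,17): clear
  edge (3,17)–(10,13): clear
  edge (10,13)–(11,24): clear
  edge (11,24)–(0,24): clear
  midpoint (11,8) outside
  → clear

BLOCKED by obstacle 1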